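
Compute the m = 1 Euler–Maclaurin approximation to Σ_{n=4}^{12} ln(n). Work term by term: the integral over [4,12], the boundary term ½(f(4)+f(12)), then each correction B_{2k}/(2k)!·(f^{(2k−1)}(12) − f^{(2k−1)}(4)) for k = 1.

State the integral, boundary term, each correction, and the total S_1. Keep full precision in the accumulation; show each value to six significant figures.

Integral: ∫_4^12 ln(x) dx = 16.2737.
½[f(4) + f(12)] = ½[1.38629 + 2.48491] = 1.93560.
So far: 18.2093.
k=1: B_{2}/(2)! × [f^{(1)}(12) − f^{(1)}(4)] = 1/12 × (0.0833333 − 0.250000) = -0.0138889.

S_1 ≈ 18.1954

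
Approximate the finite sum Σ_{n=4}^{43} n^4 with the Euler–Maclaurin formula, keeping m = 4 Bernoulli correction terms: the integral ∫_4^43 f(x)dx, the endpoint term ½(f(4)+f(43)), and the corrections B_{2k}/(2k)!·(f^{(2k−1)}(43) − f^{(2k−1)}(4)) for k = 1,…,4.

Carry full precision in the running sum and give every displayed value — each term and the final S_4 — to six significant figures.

S_4 ≈ 3.11375e+07

The integral term ∫_4^43 x^4 dx = 2.94015e+07.
Endpoint term: (f(4) + f(43))/2 = (256.000 + 3.41880e+06)/2 = 1.70953e+06.
So far: 3.11110e+07.
Order-1 term: 1/12 · (318028 − 256.000) = 26481.0.
Running total after k=1: 3.11375e+07.
Order-2 term: −1/720 · (1032.00 − 96.0000) = -1.30000.
Running total after k=2: 3.11375e+07.
Order-3 term: 1/30240 · (0.00000 − 0.00000) = 0.00000.
Running total after k=3: 3.11375e+07.
Order-4 term: −1/1209600 · (0.00000 − 0.00000) = 0.00000.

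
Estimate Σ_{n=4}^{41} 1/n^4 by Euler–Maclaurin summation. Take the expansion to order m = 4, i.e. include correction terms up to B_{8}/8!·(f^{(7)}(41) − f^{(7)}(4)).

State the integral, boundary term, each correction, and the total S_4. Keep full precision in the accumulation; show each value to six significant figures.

S_4 ≈ 0.00747287

Integral: ∫_4^41 1/x^4 dx = 0.00520350.
½[f(4) + f(41)] = ½[0.00390625 + 3.53887e-07] = 0.00195330.
Running total after boundary: 0.00715680.
Correction k=1: B_{2}/2! · (f^{(1)}(41) − f^{(1)}(4)) = 1/12 · (-3.45256e-08 − (-0.00390625)) = 0.000325518.
Running total after k=1: 0.00748232.
Correction k=2: B_{4}/4! · (f^{(3)}(41) − f^{(3)}(4)) = −1/720 · (-6.16161e-10 − (-0.00732422)) = -1.01725e-05.
Running total after k=2: 0.00747214.
Correction k=3: B_{6}/6! · (f^{(5)}(41) − f^{(5)}(4)) = 1/30240 · (-2.05265e-11 − (-0.0256348)) = 8.47711e-07.
Running total after k=3: 0.00747299.
Correction k=4: B_{8}/8! · (f^{(7)}(41) − f^{(7)}(4)) = −1/1209600 · (-1.09898e-12 − (-0.144196)) = -1.19209e-07.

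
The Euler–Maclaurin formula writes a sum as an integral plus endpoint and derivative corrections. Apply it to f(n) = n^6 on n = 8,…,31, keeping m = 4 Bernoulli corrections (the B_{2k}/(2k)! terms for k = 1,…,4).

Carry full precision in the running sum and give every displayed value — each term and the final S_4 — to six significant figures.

Integral: ∫_8^31 x^6 dx = 3.93007e+09.
Endpoint term: (f(8) + f(31))/2 = (262144 + 8.87504e+08)/2 = 4.43883e+08.
So far: 4.37396e+09.
k=1: B_{2}/(2)! × [f^{(1)}(31) − f^{(1)}(8)] = 1/12 × (1.71775e+08 − 196608) = 1.42982e+07.
After k=1: 4.38825e+09.
k=2: B_{4}/(4)! × [f^{(3)}(31) − f^{(3)}(8)] = −1/720 × (3.57492e+06 − 61440.0) = -4879.83.
After k=2: 4.38825e+09.
k=3: B_{6}/(6)! × [f^{(5)}(31) − f^{(5)}(8)] = 1/30240 × (22320.0 − 5760.00) = 0.547619.
After k=3: 4.38825e+09.
k=4: B_{8}/(8)! × [f^{(7)}(31) − f^{(7)}(8)] = −1/1209600 × (0.00000 − 0.00000) = 0.00000.

S_4 ≈ 4.38825e+09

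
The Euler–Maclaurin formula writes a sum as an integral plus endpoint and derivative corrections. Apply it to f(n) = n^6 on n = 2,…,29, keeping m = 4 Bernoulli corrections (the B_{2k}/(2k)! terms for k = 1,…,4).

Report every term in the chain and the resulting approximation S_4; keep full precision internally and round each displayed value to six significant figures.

Integral: ∫_2^29 x^6 dx = 2.46427e+09.
Boundary: ½(f(2) + f(29)) = ½(64.0000 + 5.94823e+08) = 2.97412e+08.
So far: 2.76168e+09.
Correction k=1: B_{2}/2! · (f^{(1)}(29) − f^{(1)}(2)) = 1/12 · (1.23067e+08 − 192.000) = 1.02556e+07.
After k=1: 2.77194e+09.
Correction k=2: B_{4}/4! · (f^{(3)}(29) − f^{(3)}(2)) = −1/720 · (2.92668e+06 − 960.000) = -4063.50.
After k=2: 2.77193e+09.
Correction k=3: B_{6}/6! · (f^{(5)}(29) − f^{(5)}(2)) = 1/30240 · (20880.0 − 1440.00) = 0.642857.
After k=3: 2.77193e+09.
Correction k=4: B_{8}/8! · (f^{(7)}(29) − f^{(7)}(2)) = −1/1209600 · (0.00000 − 0.00000) = 0.00000.

S_4 ≈ 2.77193e+09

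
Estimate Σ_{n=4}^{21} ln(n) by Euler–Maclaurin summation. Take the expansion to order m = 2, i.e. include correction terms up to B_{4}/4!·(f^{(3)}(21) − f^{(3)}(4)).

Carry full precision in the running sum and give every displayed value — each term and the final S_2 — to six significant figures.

Integral: ∫_4^21 ln(x) dx = 41.3898.
½[f(4) + f(21)] = ½[1.38629 + 3.04452] = 2.21541.
Integral + boundary = 43.6052.
k=1: B_{2}/(2)! × [f^{(1)}(21) − f^{(1)}(4)] = 1/12 × (0.0476190 − 0.250000) = -0.0168651.
After k=1: 43.5883.
k=2: B_{4}/(4)! × [f^{(3)}(21) − f^{(3)}(4)] = −1/720 × (0.000215959 − 0.0312500) = 4.31028e-05.

S_2 ≈ 43.5884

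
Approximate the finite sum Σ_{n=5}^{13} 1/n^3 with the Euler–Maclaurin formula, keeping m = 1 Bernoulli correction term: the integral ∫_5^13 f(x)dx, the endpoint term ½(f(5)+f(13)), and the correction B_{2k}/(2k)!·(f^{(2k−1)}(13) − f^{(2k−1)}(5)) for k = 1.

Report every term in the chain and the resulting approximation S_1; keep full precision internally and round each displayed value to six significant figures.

The integral term ∫_5^13 1/x^3 dx = 0.0170414.
½[f(5) + f(13)] = ½[0.00800000 + 0.000455166] = 0.00422758.
Integral + boundary = 0.0212690.
Correction k=1: B_{2}/2! · (f^{(1)}(13) − f^{(1)}(5)) = 1/12 · (-0.000105038 − (-0.00480000)) = 0.000391247.

S_1 ≈ 0.0216602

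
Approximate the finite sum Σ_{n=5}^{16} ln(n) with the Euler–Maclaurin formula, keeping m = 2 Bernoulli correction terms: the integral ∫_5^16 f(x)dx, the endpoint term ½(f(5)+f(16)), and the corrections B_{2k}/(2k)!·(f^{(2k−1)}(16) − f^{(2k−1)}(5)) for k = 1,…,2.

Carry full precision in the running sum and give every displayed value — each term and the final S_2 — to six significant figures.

S_2 ≈ 27.4938

Integral: ∫_5^16 ln(x) dx = 25.3142.
Boundary: ½(f(5) + f(16)) = ½(1.60944 + 2.77259) = 2.19101.
Running total after boundary: 27.5052.
k=1: B_{2}/(2)! × [f^{(1)}(16) − f^{(1)}(5)] = 1/12 × (0.0625000 − 0.200000) = -0.0114583.
Partial sum through k=1: 27.4938.
k=2: B_{4}/(4)! × [f^{(3)}(16) − f^{(3)}(5)] = −1/720 × (0.000488281 − 0.0160000) = 2.15441e-05.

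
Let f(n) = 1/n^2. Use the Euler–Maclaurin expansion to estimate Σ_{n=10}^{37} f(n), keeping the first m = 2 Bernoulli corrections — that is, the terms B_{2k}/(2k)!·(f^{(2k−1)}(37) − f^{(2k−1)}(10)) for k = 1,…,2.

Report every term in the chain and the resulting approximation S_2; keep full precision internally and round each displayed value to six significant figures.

S_2 ≈ 0.0785012

Integral: ∫_10^37 1/x^2 dx = 0.0729730.
½[f(10) + f(37)] = ½[0.0100000 + 0.000730460] = 0.00536523.
So far: 0.0783382.
k=1: B_{2}/(2)! × [f^{(1)}(37) − f^{(1)}(10)] = 1/12 × (-3.94843e-05 − (-0.00200000)) = 0.000163376.
Partial sum through k=1: 0.0785016.
k=2: B_{4}/(4)! × [f^{(3)}(37) − f^{(3)}(10)] = −1/720 × (-3.46101e-07 − (-0.000240000)) = -3.32853e-07.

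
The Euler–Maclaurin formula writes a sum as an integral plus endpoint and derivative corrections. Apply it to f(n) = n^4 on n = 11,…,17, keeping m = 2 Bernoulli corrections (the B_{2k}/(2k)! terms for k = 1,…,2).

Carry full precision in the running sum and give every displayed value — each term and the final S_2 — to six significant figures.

Integral: ∫_11^17 x^4 dx = 251761.
Endpoint term: (f(11) + f(17))/2 = (14641.0 + 83521.0)/2 = 49081.0.
Running total after boundary: 300842.
k=1: B_{2}/(2)! × [f^{(1)}(17) − f^{(1)}(11)] = 1/12 × (19652.0 − 5324.00) = 1194.00.
Running total after k=1: 302036.
k=2: B_{4}/(4)! × [f^{(3)}(17) − f^{(3)}(11)] = −1/720 × (408.000 − 264.000) = -0.200000.

S_2 ≈ 302036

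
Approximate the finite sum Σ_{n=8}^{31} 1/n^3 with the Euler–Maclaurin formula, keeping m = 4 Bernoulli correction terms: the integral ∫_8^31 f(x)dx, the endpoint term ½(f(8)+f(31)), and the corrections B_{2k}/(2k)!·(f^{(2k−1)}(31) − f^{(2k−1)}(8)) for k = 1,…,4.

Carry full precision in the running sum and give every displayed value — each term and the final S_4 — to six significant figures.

S_4 ≈ 0.00834601

Integral: ∫_8^31 1/x^3 dx = 0.00729221.
Boundary: ½(f(8) + f(31)) = ½(0.00195312 + 3.35672e-05) = 0.000993346.
Running total after boundary: 0.00828555.
Correction k=1: B_{2}/2! · (f^{(1)}(31) − f^{(1)}(8)) = 1/12 · (-3.24844e-06 − (-0.000732422)) = 6.07645e-05.
After k=1: 0.00834632.
Correction k=2: B_{4}/4! · (f^{(3)}(31) − f^{(3)}(8)) = −1/720 · (-6.76054e-08 − (-0.000228882)) = -3.17798e-07.
After k=2: 0.00834600.
Correction k=3: B_{6}/6! · (f^{(5)}(31) − f^{(5)}(8)) = 1/30240 · (-2.95466e-09 − (-0.000150204)) = 4.96696e-09.
After k=3: 0.00834601.
Correction k=4: B_{8}/8! · (f^{(7)}(31) − f^{(7)}(8)) = −1/1209600 · (-2.21369e-10 − (-0.000168979)) = -1.39698e-10.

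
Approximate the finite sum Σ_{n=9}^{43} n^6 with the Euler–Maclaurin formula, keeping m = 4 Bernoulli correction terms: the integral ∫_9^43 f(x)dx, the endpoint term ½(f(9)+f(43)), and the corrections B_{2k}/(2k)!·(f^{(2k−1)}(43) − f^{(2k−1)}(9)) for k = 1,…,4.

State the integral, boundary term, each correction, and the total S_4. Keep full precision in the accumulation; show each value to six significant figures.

S_4 ≈ 4.20650e+10

The integral term ∫_9^43 x^6 dx = 3.88305e+10.
Boundary: ½(f(9) + f(43)) = ½(531441 + 6.32136e+09) = 3.16095e+09.
Integral + boundary = 4.19915e+10.
Order-1 term: 1/12 · (8.82051e+08 − 354294) = 7.34747e+07.
After k=1: 4.20650e+10.
Order-2 term: −1/720 · (9.54084e+06 − 87480.0) = -13129.7.
After k=2: 4.20650e+10.
Order-3 term: 1/30240 · (30960.0 − 6480.00) = 0.809524.
After k=3: 4.20650e+10.
Order-4 term: −1/1209600 · (0.00000 − 0.00000) = 0.00000.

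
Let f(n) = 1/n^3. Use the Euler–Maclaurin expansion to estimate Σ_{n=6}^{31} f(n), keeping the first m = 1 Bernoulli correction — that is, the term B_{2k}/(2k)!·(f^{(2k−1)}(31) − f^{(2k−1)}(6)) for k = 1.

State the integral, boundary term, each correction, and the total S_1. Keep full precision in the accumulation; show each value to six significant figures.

S_1 ≈ 0.0158928

Integral: ∫_6^31 1/x^3 dx = 0.0133686.
Boundary: ½(f(6) + f(31)) = ½(0.00462963 + 3.35672e-05) = 0.00233160.
So far: 0.0157002.
Order-1 term: 1/12 · (-3.24844e-06 − (-0.00231481)) = 0.000192631.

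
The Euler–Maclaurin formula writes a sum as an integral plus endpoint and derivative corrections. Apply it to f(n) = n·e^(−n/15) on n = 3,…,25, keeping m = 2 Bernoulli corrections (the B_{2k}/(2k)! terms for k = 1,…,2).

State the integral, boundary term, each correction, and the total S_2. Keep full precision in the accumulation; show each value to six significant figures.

∫_3^25 x·e^(−x/15) dx evaluates to 107.732.
Endpoint term: (f(3) + f(25))/2 = (2.45619 + 4.72189)/2 = 3.58904.
Running total after boundary: 111.321.
Correction k=1: B_{2}/2! · (f^{(1)}(25) − f^{(1)}(3)) = 1/12 · (-0.125917 − 0.654985) = -0.0650751.
After k=1: 111.256.
Correction k=2: B_{4}/4! · (f^{(3)}(25) − f^{(3)}(3)) = −1/720 · (0.00111926 − 0.0101886) = 1.25964e-05.

S_2 ≈ 111.256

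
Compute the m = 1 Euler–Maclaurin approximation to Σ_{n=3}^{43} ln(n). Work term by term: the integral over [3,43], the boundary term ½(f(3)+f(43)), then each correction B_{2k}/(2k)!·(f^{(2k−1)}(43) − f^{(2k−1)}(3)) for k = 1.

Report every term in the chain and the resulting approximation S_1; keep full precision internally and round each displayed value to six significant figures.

S_1 ≈ 120.840

∫_3^43 ln(x) dx evaluates to 118.436.
½[f(3) + f(43)] = ½[1.09861 + 3.76120] = 2.42991.
Running total after boundary: 120.866.
Order-1 term: 1/12 · (0.0232558 − 0.333333) = -0.0258398.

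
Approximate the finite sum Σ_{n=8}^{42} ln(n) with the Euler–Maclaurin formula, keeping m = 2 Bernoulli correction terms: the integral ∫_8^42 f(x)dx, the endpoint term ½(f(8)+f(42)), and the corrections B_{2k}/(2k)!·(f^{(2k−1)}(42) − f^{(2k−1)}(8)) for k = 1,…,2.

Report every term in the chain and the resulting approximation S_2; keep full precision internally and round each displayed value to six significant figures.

∫_8^42 ln(x) dx evaluates to 106.347.
½[f(8) + f(42)] = ½[2.07944 + 3.73767] = 2.90856.
Running total after boundary: 109.255.
Order-1 term: 1/12 · (0.0238095 − 0.125000) = -0.00843254.
After k=1: 109.247.
Order-2 term: −1/720 · (2.69949e-05 − 0.00390625) = 5.38785e-06.

S_2 ≈ 109.247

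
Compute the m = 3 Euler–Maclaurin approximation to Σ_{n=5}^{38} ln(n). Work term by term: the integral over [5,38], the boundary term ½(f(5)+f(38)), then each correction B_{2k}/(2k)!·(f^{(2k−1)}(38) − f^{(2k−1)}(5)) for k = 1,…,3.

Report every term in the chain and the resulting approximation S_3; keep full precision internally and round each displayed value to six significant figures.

S_3 ≈ 99.7901

Integral: ∫_5^38 ln(x) dx = 97.1811.
Endpoint term: (f(5) + f(38))/2 = (1.60944 + 3.63759)/2 = 2.62351.
Integral + boundary = 99.8046.
k=1: B_{2}/(2)! × [f^{(1)}(38) − f^{(1)}(5)] = 1/12 × (0.0263158 − 0.200000) = -0.0144737.
Running total after k=1: 99.7901.
k=2: B_{4}/(4)! × [f^{(3)}(38) − f^{(3)}(5)] = −1/720 × (3.64485e-05 − 0.0160000) = 2.21716e-05.
Running total after k=2: 99.7901.
k=3: B_{6}/(6)! × [f^{(5)}(38) − f^{(5)}(5)] = 1/30240 × (3.02896e-07 − 0.00768000) = -2.53958e-07.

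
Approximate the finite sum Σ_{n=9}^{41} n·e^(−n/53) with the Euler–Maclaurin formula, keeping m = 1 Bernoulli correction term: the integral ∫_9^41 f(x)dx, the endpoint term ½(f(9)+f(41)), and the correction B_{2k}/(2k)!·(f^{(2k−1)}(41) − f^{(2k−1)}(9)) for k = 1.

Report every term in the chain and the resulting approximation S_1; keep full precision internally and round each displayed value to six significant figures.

S_1 ≈ 487.535

∫_9^41 x·e^(−x/53) dx evaluates to 474.329.
½[f(9) + f(41)] = ½[7.59442 + 18.9156] = 13.2550.
Running total after boundary: 487.584.
Correction k=1: B_{2}/2! · (f^{(1)}(41) − f^{(1)}(9)) = 1/12 · (0.104458 − 0.700533) = -0.0496729.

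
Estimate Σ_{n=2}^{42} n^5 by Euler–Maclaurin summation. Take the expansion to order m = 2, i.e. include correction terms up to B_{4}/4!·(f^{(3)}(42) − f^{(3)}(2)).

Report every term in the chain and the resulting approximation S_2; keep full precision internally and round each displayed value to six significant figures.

∫_2^42 x^5 dx evaluates to 9.14839e+08.
Endpoint term: (f(2) + f(42))/2 = (32.0000 + 1.30691e+08)/2 = 6.53456e+07.
So far: 9.80184e+08.
Order-1 term: 1/12 · (1.55585e+07 − 80.0000) = 1.29653e+06.
Partial sum through k=1: 9.81481e+08.
Order-2 term: −1/720 · (105840 − 240.000) = -146.667.

S_2 ≈ 9.81481e+08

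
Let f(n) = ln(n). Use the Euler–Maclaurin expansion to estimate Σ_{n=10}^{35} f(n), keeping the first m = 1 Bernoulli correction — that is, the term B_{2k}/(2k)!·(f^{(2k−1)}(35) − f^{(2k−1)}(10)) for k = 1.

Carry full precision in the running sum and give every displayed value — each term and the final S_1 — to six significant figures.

∫_10^35 ln(x) dx evaluates to 76.4113.
½[f(10) + f(35)] = ½[2.30259 + 3.55535] = 2.92897.
Integral + boundary = 79.3403.
Correction k=1: B_{2}/2! · (f^{(1)}(35) − f^{(1)}(10)) = 1/12 · (0.0285714 − 0.100000) = -0.00595238.

S_1 ≈ 79.3343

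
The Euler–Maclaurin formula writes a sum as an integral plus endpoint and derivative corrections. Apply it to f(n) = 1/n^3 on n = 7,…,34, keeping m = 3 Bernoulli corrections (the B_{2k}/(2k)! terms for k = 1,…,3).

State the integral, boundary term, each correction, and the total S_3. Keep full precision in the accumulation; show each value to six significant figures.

S_3 ≈ 0.0113452

∫_7^34 1/x^3 dx evaluates to 0.00977156.
Boundary: ½(f(7) + f(34)) = ½(0.00291545 + 2.54427e-05) = 0.00147045.
Integral + boundary = 0.0112420.
Correction k=1: B_{2}/2! · (f^{(1)}(34) − f^{(1)}(7)) = 1/12 · (-2.24494e-06 − (-0.00124948)) = 0.000103936.
Running total after k=1: 0.0113459.
Correction k=2: B_{4}/4! · (f^{(3)}(34) − f^{(3)}(7)) = −1/720 · (-3.88399e-08 − (-0.000509992)) = -7.08268e-07.
Running total after k=2: 0.0113452.
Correction k=3: B_{6}/6! · (f^{(5)}(34) − f^{(5)}(7)) = 1/30240 · (-1.41114e-09 − (-0.000437136)) = 1.44555e-08.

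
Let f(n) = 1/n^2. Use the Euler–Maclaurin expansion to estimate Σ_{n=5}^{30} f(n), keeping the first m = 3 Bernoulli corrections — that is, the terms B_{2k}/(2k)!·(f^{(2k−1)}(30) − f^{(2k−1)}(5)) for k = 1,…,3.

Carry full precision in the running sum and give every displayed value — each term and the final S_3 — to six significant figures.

S_3 ≈ 0.188539

∫_5^30 1/x^2 dx evaluates to 0.166667.
½[f(5) + f(30)] = ½[0.0400000 + 0.00111111] = 0.0205556.
So far: 0.187222.
Order-1 term: 1/12 · (-7.40741e-05 − (-0.0160000)) = 0.00132716.
Partial sum through k=1: 0.188549.
Order-2 term: −1/720 · (-9.87654e-07 − (-0.00768000)) = -1.06653e-05.
Partial sum through k=2: 0.188539.
Order-3 term: 1/30240 · (-3.29218e-08 − (-0.00921600)) = 3.04761e-07.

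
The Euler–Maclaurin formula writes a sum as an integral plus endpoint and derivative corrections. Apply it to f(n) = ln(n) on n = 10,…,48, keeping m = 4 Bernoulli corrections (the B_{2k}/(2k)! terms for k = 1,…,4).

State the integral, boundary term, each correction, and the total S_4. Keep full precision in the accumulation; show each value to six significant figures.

S_4 ≈ 127.872

The integral term ∫_10^48 ln(x) dx = 124.792.
½[f(10) + f(48)] = ½[2.30259 + 3.87120] = 3.08689.
So far: 127.879.
Correction k=1: B_{2}/2! · (f^{(1)}(48) − f^{(1)}(10)) = 1/12 · (0.0208333 − 0.100000) = -0.00659722.
After k=1: 127.872.
Correction k=2: B_{4}/4! · (f^{(3)}(48) − f^{(3)}(10)) = −1/720 · (1.80845e-05 − 0.00200000) = 2.75266e-06.
After k=2: 127.872.
Correction k=3: B_{6}/6! · (f^{(5)}(48) − f^{(5)}(10)) = 1/30240 · (9.41901e-08 − 0.000240000) = -7.93339e-09.
After k=3: 127.872.
Correction k=4: B_{8}/8! · (f^{(7)}(48) − f^{(7)}(10)) = −1/1209600 · (1.22643e-09 − 7.20000e-05) = 5.95228e-11.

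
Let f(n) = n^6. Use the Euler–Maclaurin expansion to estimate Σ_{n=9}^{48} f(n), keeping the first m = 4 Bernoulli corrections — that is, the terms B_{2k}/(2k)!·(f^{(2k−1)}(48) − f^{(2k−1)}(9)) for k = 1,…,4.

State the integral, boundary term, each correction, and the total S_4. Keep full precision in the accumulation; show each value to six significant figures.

∫_9^48 x^6 dx evaluates to 8.38662e+10.
Boundary: ½(f(9) + f(48)) = ½(531441 + 1.22306e+10) = 6.11556e+09.
Integral + boundary = 8.99818e+10.
Order-1 term: 1/12 · (1.52882e+09 − 354294) = 1.27372e+08.
Partial sum through k=1: 9.01092e+10.
Order-2 term: −1/720 · (1.32710e+07 − 87480.0) = -18310.5.
Partial sum through k=2: 9.01091e+10.
Order-3 term: 1/30240 · (34560.0 − 6480.00) = 0.928571.
Partial sum through k=3: 9.01091e+10.
Order-4 term: −1/1209600 · (0.00000 − 0.00000) = 0.00000.

S_4 ≈ 9.01091e+10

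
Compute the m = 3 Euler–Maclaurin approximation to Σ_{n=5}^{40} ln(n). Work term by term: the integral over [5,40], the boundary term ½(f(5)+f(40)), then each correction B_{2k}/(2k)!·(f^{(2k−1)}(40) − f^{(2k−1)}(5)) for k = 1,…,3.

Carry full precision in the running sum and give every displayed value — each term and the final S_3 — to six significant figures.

S_3 ≈ 107.143

The integral term ∫_5^40 ln(x) dx = 104.508.
Boundary: ½(f(5) + f(40)) = ½(1.60944 + 3.68888) = 2.64916.
So far: 107.157.
Order-1 term: 1/12 · (0.0250000 − 0.200000) = -0.0145833.
After k=1: 107.143.
Order-2 term: −1/720 · (3.12500e-05 − 0.0160000) = 2.21788e-05.
After k=2: 107.143.
Order-3 term: 1/30240 · (2.34375e-07 − 0.00768000) = -2.53961e-07.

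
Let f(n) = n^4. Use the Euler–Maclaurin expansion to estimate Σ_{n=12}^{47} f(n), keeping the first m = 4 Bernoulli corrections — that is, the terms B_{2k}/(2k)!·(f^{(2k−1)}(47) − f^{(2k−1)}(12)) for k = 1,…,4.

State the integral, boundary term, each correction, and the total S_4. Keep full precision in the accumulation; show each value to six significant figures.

Integral: ∫_12^47 x^4 dx = 4.58192e+07.
½[f(12) + f(47)] = ½[20736.0 + 4.87968e+06] = 2.45021e+06.
So far: 4.82694e+07.
Correction k=1: B_{2}/2! · (f^{(1)}(47) − f^{(1)}(12)) = 1/12 · (415292 − 6912.00) = 34031.7.
After k=1: 4.83035e+07.
Correction k=2: B_{4}/4! · (f^{(3)}(47) − f^{(3)}(12)) = −1/720 · (1128.00 − 288.000) = -1.16667.
After k=2: 4.83035e+07.
Correction k=3: B_{6}/6! · (f^{(5)}(47) − f^{(5)}(12)) = 1/30240 · (0.00000 − 0.00000) = 0.00000.
After k=3: 4.83035e+07.
Correction k=4: B_{8}/8! · (f^{(7)}(47) − f^{(7)}(12)) = −1/1209600 · (0.00000 − 0.00000) = 0.00000.

S_4 ≈ 4.83035e+07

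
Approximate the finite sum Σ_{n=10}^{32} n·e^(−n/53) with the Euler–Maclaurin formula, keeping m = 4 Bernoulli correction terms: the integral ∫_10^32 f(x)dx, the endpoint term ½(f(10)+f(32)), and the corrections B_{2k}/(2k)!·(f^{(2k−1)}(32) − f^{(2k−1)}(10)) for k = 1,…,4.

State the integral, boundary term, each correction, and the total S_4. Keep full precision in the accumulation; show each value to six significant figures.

S_4 ≈ 314.632

Integral: ∫_10^32 x·e^(−x/53) dx = 301.782.
Boundary: ½(f(10) + f(32)) = ½(8.28052 + 17.4958) = 12.8882.
So far: 314.670.
Correction k=1: B_{2}/2! · (f^{(1)}(32) − f^{(1)}(10)) = 1/12 · (0.216635 − 0.671816) = -0.0379318.
Partial sum through k=1: 314.632.
Correction k=2: B_{4}/4! · (f^{(3)}(32) − f^{(3)}(10)) = −1/720 · (0.000466402 − 0.000828736) = 5.03242e-07.
Partial sum through k=2: 314.632.
Correction k=3: B_{6}/6! · (f^{(5)}(32) − f^{(5)}(10)) = 1/30240 · (3.04622e-07 − 5.04915e-07) = -6.62346e-12.
Partial sum through k=3: 314.632.
Correction k=4: B_{8}/8! · (f^{(7)}(32) − f^{(7)}(10)) = −1/1209600 · (1.57780e-10 − 2.54468e-10) = 7.99338e-17.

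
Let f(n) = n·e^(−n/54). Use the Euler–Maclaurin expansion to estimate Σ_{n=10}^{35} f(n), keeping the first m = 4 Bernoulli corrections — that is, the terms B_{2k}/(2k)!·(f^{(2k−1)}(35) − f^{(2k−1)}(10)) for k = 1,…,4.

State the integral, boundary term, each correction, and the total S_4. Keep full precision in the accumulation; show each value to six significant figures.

S_4 ≈ 371.428

Integral: ∫_10^35 x·e^(−x/54) dx = 358.162.
Boundary: ½(f(10) + f(35)) = ½(8.30950 + 18.3055) = 13.3075.
So far: 371.470.
k=1: B_{2}/(2)! × [f^{(1)}(35) − f^{(1)}(10)] = 1/12 × (0.184023 − 0.677071) = -0.0410873.
After k=1: 371.428.
k=2: B_{4}/(4)! × [f^{(3)}(35) − f^{(3)}(10)] = −1/720 × (0.000421828 − 0.000802116) = 5.28179e-07.
After k=2: 371.428.
k=3: B_{6}/(6)! × [f^{(5)}(35) − f^{(5)}(10)] = 1/30240 × (2.67678e-07 − 4.70522e-07) = -6.70781e-12.
After k=3: 371.428.
k=4: B_{8}/(8)! × [f^{(7)}(35) − f^{(7)}(10)] = −1/1209600 × (1.33983e-10 − 2.28384e-10) = 7.80433e-17.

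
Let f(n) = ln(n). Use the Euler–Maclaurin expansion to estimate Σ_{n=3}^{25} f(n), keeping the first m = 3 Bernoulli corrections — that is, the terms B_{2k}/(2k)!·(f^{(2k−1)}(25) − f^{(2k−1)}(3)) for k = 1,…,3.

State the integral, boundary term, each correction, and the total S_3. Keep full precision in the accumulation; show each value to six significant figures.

S_3 ≈ 57.3105

Integral: ∫_3^25 ln(x) dx = 55.1761.
Endpoint term: (f(3) + f(25))/2 = (1.09861 + 3.21888)/2 = 2.15874.
Running total after boundary: 57.3348.
Correction k=1: B_{2}/2! · (f^{(1)}(25) − f^{(1)}(3)) = 1/12 · (0.0400000 − 0.333333) = -0.0244444.
Running total after k=1: 57.3104.
Correction k=2: B_{4}/4! · (f^{(3)}(25) − f^{(3)}(3)) = −1/720 · (0.000128000 − 0.0740741) = 0.000102703.
Running total after k=2: 57.3105.
Correction k=3: B_{6}/6! · (f^{(5)}(25) − f^{(5)}(3)) = 1/30240 · (2.45760e-06 − 0.0987654) = -3.26597e-06.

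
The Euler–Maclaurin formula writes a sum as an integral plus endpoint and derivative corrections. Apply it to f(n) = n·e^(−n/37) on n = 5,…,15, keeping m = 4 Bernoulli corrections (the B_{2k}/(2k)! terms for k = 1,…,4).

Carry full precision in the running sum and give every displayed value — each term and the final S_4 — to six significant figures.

The integral term ∫_5^15 x·e^(−x/37) dx = 74.8278.
½[f(5) + f(15)] = ½[4.36799 + 10.0006] = 7.18429.
So far: 82.0121.
Order-1 term: 1/12 · (0.396420 − 0.755544) = -0.0299270.
Running total after k=1: 81.9822.
Order-2 term: −1/720 · (0.00126357 − 0.00182815) = 7.84136e-07.
Running total after k=2: 81.9822.
Order-3 term: 1/30240 · (1.63446e-06 − 2.26765e-06) = -2.09386e-11.
Running total after k=3: 81.9822.
Order-4 term: −1/1209600 · (1.71361e-09 − 2.33740e-09) = 5.15699e-16.

S_4 ≈ 81.9822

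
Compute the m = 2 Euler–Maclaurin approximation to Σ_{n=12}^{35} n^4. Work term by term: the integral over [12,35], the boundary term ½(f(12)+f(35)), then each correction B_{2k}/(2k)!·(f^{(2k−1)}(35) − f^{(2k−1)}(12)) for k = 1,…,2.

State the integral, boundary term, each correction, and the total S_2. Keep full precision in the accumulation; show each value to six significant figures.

Integral: ∫_12^35 x^4 dx = 1.04546e+07.
Endpoint term: (f(12) + f(35))/2 = (20736.0 + 1.50062e+06)/2 = 760680.
Running total after boundary: 1.12153e+07.
Correction k=1: B_{2}/2! · (f^{(1)}(35) − f^{(1)}(12)) = 1/12 · (171500 − 6912.00) = 13715.7.
Partial sum through k=1: 1.12290e+07.
Correction k=2: B_{4}/4! · (f^{(3)}(35) − f^{(3)}(12)) = −1/720 · (840.000 − 288.000) = -0.766667.

S_2 ≈ 1.12290e+07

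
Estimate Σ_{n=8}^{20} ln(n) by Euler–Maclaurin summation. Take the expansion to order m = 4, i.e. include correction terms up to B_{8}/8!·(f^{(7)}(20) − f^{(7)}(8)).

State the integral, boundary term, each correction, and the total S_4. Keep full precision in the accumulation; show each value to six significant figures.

S_4 ≈ 33.8105

Integral: ∫_8^20 ln(x) dx = 31.2791.
Boundary: ½(f(8) + f(20)) = ½(2.07944 + 2.99573) = 2.53759.
So far: 33.8167.
k=1: B_{2}/(2)! × [f^{(1)}(20) − f^{(1)}(8)] = 1/12 × (0.0500000 − 0.125000) = -0.00625000.
After k=1: 33.8105.
k=2: B_{4}/(4)! × [f^{(3)}(20) − f^{(3)}(8)] = −1/720 × (0.000250000 − 0.00390625) = 5.07812e-06.
After k=2: 33.8105.
k=3: B_{6}/(6)! × [f^{(5)}(20) − f^{(5)}(8)] = 1/30240 × (7.50000e-06 − 0.000732422) = -2.39723e-08.
After k=3: 33.8105.
k=4: B_{8}/(8)! × [f^{(7)}(20) − f^{(7)}(8)] = −1/1209600 × (5.62500e-07 − 0.000343323) = 2.83367e-10.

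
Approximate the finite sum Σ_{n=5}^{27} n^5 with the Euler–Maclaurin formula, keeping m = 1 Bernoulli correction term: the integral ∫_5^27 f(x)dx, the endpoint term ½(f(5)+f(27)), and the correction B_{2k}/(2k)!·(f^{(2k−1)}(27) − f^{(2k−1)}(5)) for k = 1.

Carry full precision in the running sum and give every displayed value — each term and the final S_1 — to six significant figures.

S_1 ≈ 7.19647e+07

∫_5^27 x^5 dx evaluates to 6.45675e+07.
Boundary: ½(f(5) + f(27)) = ½(3125.00 + 1.43489e+07) = 7.17602e+06.
So far: 7.17435e+07.
Correction k=1: B_{2}/2! · (f^{(1)}(27) − f^{(1)}(5)) = 1/12 · (2.65720e+06 − 3125.00) = 221173.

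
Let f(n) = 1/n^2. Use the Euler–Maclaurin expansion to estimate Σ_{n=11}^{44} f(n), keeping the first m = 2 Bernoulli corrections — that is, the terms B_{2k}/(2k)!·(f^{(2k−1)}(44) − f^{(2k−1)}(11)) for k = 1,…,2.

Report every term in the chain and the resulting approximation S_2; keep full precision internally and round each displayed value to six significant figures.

The integral term ∫_11^44 1/x^2 dx = 0.0681818.
½[f(11) + f(44)] = ½[0.00826446 + 0.000516529] = 0.00439050.
So far: 0.0725723.
Order-1 term: 1/12 · (-2.34786e-05 − (-0.00150263)) = 0.000123263.
Partial sum through k=1: 0.0726956.
Order-2 term: −1/720 · (-1.45528e-07 − (-0.000149021)) = -2.06772e-07.

S_2 ≈ 0.0726954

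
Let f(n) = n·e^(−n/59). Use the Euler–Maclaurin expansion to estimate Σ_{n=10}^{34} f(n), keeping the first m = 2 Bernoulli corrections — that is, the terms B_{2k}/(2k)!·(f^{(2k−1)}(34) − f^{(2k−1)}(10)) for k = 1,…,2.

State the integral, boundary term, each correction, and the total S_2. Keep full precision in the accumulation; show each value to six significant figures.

S_2 ≈ 366.403

Integral: ∫_10^34 x·e^(−x/59) dx = 352.667.
Endpoint term: (f(10) + f(34))/2 = (8.44094 + 19.1077)/2 = 13.7743.
Running total after boundary: 366.441.
k=1: B_{2}/(2)! × [f^{(1)}(34) − f^{(1)}(10)] = 1/12 × (0.238131 − 0.701027) = -0.0385746.
After k=1: 366.403.
k=2: B_{4}/(4)! × [f^{(3)}(34) − f^{(3)}(10)] = −1/720 × (0.000391299 − 0.000686359) = 4.09805e-07.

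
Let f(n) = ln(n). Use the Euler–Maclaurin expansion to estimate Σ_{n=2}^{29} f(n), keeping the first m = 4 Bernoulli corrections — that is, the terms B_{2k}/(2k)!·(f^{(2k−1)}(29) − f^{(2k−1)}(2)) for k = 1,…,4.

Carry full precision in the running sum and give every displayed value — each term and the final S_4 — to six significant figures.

S_4 ≈ 71.2570

∫_2^29 ln(x) dx evaluates to 69.2653.
½[f(2) + f(29)] = ½[0.693147 + 3.36730] = 2.03022.
So far: 71.2955.
Order-1 term: 1/12 · (0.0344828 − 0.500000) = -0.0387931.
After k=1: 71.2567.
Order-2 term: −1/720 · (8.20042e-05 − 0.250000) = 0.000347108.
After k=2: 71.2571.
Order-3 term: 1/30240 · (1.17010e-06 − 0.750000) = -2.48015e-05.
After k=3: 71.2570.
Order-4 term: −1/1209600 · (4.17394e-08 − 5.62500) = 4.65030e-06.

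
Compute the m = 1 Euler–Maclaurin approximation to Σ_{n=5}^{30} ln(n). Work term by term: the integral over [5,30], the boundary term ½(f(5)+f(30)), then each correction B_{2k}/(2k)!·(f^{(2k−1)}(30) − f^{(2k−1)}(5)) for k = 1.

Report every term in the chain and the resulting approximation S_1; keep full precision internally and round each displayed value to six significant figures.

S_1 ≈ 71.4802

The integral term ∫_5^30 ln(x) dx = 68.9887.
½[f(5) + f(30)] = ½[1.60944 + 3.40120] = 2.50532.
Running total after boundary: 71.4940.
Correction k=1: B_{2}/2! · (f^{(1)}(30) − f^{(1)}(5)) = 1/12 · (0.0333333 − 0.200000) = -0.0138889.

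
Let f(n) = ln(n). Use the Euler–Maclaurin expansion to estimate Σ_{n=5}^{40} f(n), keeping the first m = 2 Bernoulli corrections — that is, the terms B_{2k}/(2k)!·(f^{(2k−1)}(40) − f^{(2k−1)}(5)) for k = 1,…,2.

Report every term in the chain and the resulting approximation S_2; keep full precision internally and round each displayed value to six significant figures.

S_2 ≈ 107.143

Integral: ∫_5^40 ln(x) dx = 104.508.
Endpoint term: (f(5) + f(40))/2 = (1.60944 + 3.68888)/2 = 2.64916.
So far: 107.157.
Correction k=1: B_{2}/2! · (f^{(1)}(40) − f^{(1)}(5)) = 1/12 · (0.0250000 − 0.200000) = -0.0145833.
Partial sum through k=1: 107.143.
Correction k=2: B_{4}/4! · (f^{(3)}(40) − f^{(3)}(5)) = −1/720 · (3.12500e-05 − 0.0160000) = 2.21788e-05.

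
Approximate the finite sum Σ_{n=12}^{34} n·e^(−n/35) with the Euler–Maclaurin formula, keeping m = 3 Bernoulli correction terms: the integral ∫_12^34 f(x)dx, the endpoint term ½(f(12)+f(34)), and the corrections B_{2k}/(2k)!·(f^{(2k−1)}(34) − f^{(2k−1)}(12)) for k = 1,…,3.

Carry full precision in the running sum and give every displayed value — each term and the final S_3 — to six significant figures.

S_3 ≈ 263.999

∫_12^34 x·e^(−x/35) dx evaluates to 253.343.
Endpoint term: (f(12) + f(34))/2 = (8.51688 + 12.8704)/2 = 10.6936.
Integral + boundary = 264.037.
k=1: B_{2}/(2)! × [f^{(1)}(34) − f^{(1)}(12)] = 1/12 × (0.0108155 − 0.466400) = -0.0379654.
After k=1: 263.999.
k=2: B_{4}/(4)! × [f^{(3)}(34) − f^{(3)}(12)] = −1/720 × (0.000626857 − 0.00153949) = 1.26755e-06.
After k=2: 263.999.
k=3: B_{6}/(6)! × [f^{(5)}(34) − f^{(5)}(12)] = 1/30240 × (1.01623e-06 − 2.20265e-06) = -3.92336e-11.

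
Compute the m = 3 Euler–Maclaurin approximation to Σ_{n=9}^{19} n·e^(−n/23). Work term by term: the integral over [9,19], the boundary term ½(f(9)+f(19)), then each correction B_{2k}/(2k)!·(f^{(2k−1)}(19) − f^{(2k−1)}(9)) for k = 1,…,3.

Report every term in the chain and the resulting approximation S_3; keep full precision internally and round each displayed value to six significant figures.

Integral: ∫_9^19 x·e^(−x/23) dx = 74.7892.
Endpoint term: (f(9) + f(19))/2 = (6.08557 + 8.31742)/2 = 7.20149.
Running total after boundary: 81.9907.
Order-1 term: 1/12 · (0.0761320 − 0.411584) = -0.0279544.
Running total after k=1: 81.9627.
Order-2 term: −1/720 · (0.00179896 − 0.00333447) = 2.13265e-06.
Running total after k=2: 81.9627.
Order-3 term: 1/30240 · (6.52931e-06 − 1.11359e-05) = -1.52334e-10.

S_3 ≈ 81.9627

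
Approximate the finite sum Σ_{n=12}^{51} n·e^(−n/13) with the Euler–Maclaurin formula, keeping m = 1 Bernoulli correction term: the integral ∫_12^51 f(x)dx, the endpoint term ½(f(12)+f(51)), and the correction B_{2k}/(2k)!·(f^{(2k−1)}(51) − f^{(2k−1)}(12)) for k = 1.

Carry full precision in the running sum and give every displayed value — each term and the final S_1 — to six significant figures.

Integral: ∫_12^51 x·e^(−x/13) dx = 112.664.
½[f(12) + f(51)] = ½[4.76754 + 1.00879] = 2.88816.
So far: 115.552.
Correction k=1: B_{2}/2! · (f^{(1)}(51) − f^{(1)}(12)) = 1/12 · (-0.0578189 − 0.0305611) = -0.00736500.

S_1 ≈ 115.545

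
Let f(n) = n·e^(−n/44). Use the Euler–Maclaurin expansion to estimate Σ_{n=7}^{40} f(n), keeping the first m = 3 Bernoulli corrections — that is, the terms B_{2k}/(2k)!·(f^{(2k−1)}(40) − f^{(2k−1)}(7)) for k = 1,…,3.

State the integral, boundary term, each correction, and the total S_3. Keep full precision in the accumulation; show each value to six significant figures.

Integral: ∫_7^40 x·e^(−x/44) dx = 424.867.
½[f(7) + f(40)] = ½[5.97043 + 16.1156] = 11.0430.
So far: 435.910.
k=1: B_{2}/(2)! × [f^{(1)}(40) − f^{(1)}(7)] = 1/12 × (0.0366264 − 0.717227) = -0.0567167.
Running total after k=1: 435.854.
k=2: B_{4}/(4)! × [f^{(3)}(40) − f^{(3)}(7)] = −1/720 × (0.000435128 − 0.00125158) = 1.13397e-06.
Running total after k=2: 435.854.
k=3: B_{6}/(6)! × [f^{(5)}(40) − f^{(5)}(7)] = 1/30240 × (4.39740e-07 − 1.10160e-06) = -2.18869e-11.

S_3 ≈ 435.854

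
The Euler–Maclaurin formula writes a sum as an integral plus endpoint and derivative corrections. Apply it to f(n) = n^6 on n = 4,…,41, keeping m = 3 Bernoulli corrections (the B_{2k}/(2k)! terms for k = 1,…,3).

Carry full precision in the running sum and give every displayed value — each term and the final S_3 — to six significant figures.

∫_4^41 x^6 dx evaluates to 2.78220e+10.
Boundary: ½(f(4) + f(41)) = ½(4096.00 + 4.75010e+09) = 2.37505e+09.
So far: 3.01971e+10.
Correction k=1: B_{2}/2! · (f^{(1)}(41) − f^{(1)}(4)) = 1/12 · (6.95137e+08 − 6144.00) = 5.79276e+07.
After k=1: 3.02550e+10.
Correction k=2: B_{4}/4! · (f^{(3)}(41) − f^{(3)}(4)) = −1/720 · (8.27052e+06 − 7680.00) = -11476.2.
After k=2: 3.02550e+10.
Correction k=3: B_{6}/6! · (f^{(5)}(41) − f^{(5)}(4)) = 1/30240 · (29520.0 − 2880.00) = 0.880952.

S_3 ≈ 3.02550e+10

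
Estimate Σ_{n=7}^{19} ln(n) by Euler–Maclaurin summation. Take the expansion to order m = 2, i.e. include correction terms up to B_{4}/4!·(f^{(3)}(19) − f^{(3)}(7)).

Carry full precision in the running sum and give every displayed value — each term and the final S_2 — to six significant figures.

S_2 ≈ 32.7606

The integral term ∫_7^19 ln(x) dx = 30.3230.
Boundary: ½(f(7) + f(19)) = ½(1.94591 + 2.94444) = 2.44517.
Running total after boundary: 32.7681.
Order-1 term: 1/12 · (0.0526316 − 0.142857) = -0.00751880.
Partial sum through k=1: 32.7606.
Order-2 term: −1/720 · (0.000291588 − 0.00583090) = 7.69349e-06.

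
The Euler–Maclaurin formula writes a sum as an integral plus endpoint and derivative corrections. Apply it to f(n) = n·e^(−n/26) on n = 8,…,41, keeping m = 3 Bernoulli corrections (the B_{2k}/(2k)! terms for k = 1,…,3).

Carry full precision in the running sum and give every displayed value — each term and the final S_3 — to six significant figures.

Integral: ∫_8^41 x·e^(−x/26) dx = 289.951.
Boundary: ½(f(8) + f(41)) = ½(5.88113 + 8.47100) = 7.17607.
So far: 297.127.
Order-1 term: 1/12 · (-0.119198 − 0.508944) = -0.0523452.
After k=1: 297.074.
Order-2 term: −1/720 · (0.000434943 − 0.00292785) = 3.46237e-06.
After k=2: 297.074.
Order-3 term: 1/30240 · (1.54766e-06 − 7.54856e-06) = -1.98443e-10.

S_3 ≈ 297.074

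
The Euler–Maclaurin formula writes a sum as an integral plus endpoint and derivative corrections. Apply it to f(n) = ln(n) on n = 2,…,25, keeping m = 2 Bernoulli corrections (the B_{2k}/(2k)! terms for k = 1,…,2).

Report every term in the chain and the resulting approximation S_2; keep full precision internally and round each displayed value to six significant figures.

The integral term ∫_2^25 ln(x) dx = 56.0856.
Boundary: ½(f(2) + f(25)) = ½(0.693147 + 3.21888) = 1.95601.
Integral + boundary = 58.0416.
Correction k=1: B_{2}/2! · (f^{(1)}(25) − f^{(1)}(2)) = 1/12 · (0.0400000 − 0.500000) = -0.0383333.
Running total after k=1: 58.0033.
Correction k=2: B_{4}/4! · (f^{(3)}(25) − f^{(3)}(2)) = −1/720 · (0.000128000 − 0.250000) = 0.000347044.

S_2 ≈ 58.0036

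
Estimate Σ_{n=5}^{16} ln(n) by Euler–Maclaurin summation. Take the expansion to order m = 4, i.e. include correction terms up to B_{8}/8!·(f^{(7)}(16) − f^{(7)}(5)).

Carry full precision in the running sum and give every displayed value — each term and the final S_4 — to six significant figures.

The integral term ∫_5^16 ln(x) dx = 25.3142.
½[f(5) + f(16)] = ½[1.60944 + 2.77259] = 2.19101.
Running total after boundary: 27.5052.
Correction k=1: B_{2}/2! · (f^{(1)}(16) − f^{(1)}(5)) = 1/12 · (0.0625000 − 0.200000) = -0.0114583.
After k=1: 27.4938.
Correction k=2: B_{4}/4! · (f^{(3)}(16) − f^{(3)}(5)) = −1/720 · (0.000488281 − 0.0160000) = 2.15441e-05.
After k=2: 27.4938.
Correction k=3: B_{6}/6! · (f^{(5)}(16) − f^{(5)}(5)) = 1/30240 · (2.28882e-05 − 0.00768000) = -2.53211e-07.
After k=3: 27.4938.
Correction k=4: B_{8}/8! · (f^{(7)}(16) − f^{(7)}(5)) = −1/1209600 · (2.68221e-06 − 0.00921600) = 7.61683e-09.

S_4 ≈ 27.4938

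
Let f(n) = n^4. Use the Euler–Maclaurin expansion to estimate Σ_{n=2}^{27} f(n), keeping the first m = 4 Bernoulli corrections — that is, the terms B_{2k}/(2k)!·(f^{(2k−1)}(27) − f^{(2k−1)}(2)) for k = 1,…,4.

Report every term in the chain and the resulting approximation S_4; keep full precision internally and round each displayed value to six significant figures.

S_4 ≈ 3.14206e+06

Integral: ∫_2^27 x^4 dx = 2.86978e+06.
Endpoint term: (f(2) + f(27))/2 = (16.0000 + 531441)/2 = 265728.
Running total after boundary: 3.13550e+06.
Order-1 term: 1/12 · (78732.0 − 32.0000) = 6558.33.
Running total after k=1: 3.14206e+06.
Order-2 term: −1/720 · (648.000 − 48.0000) = -0.833333.
Running total after k=2: 3.14206e+06.
Order-3 term: 1/30240 · (0.00000 − 0.00000) = 0.00000.
Running total after k=3: 3.14206e+06.
Order-4 term: −1/1209600 · (0.00000 − 0.00000) = 0.00000.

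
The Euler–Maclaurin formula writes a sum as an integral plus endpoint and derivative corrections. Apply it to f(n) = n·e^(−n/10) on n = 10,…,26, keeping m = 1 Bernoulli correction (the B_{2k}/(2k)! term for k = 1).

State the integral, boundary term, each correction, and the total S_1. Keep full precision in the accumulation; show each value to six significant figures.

S_1 ≈ 49.6325

∫_10^26 x·e^(−x/10) dx evaluates to 46.8374.
½[f(10) + f(26)] = ½[3.67879 + 1.93111] = 2.80495.
So far: 49.6424.
Order-1 term: 1/12 · (-0.118838 − 0.00000) = -0.00990314.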